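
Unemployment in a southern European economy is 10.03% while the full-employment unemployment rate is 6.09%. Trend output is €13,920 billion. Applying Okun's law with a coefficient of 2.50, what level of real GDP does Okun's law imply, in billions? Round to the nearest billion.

Unemployment gap = 10.03 - 6.09 = 3.94 points, so the output gap is -2.5 × 3.94 = -9.85%.
Actual GDP = 13920 × (1 - 9.85/100) = 13920 × 0.9015 ≈ 12549 billion.

€12,549 billion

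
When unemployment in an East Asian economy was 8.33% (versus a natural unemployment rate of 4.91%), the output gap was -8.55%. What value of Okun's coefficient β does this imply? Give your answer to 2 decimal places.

Okun's law: output gap = -β × (u - u*).
-8.55 = -β × (8.33 - 4.91) = -β × 3.42, so β = 8.55/3.42 = 2.50.

β ≈ 2.50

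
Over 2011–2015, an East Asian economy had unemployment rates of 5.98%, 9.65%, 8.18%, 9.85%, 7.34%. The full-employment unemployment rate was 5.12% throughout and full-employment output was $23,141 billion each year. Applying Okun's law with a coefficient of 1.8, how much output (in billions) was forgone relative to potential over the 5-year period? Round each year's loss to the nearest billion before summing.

Year 2011: gap = -1.8 × (5.98 - 5.12) = -1.548%, loss ≈ 23141 × 1.548/100 ≈ 358.
Year 2012: gap = -1.8 × (9.65 - 5.12) = -8.154%, loss ≈ 23141 × 8.154/100 ≈ 1887.
Year 2013: gap = -1.8 × (8.18 - 5.12) = -5.508%, loss ≈ 23141 × 5.508/100 ≈ 1275.
Year 2014: gap = -1.8 × (9.85 - 5.12) = -8.514%, loss ≈ 23141 × 8.514/100 ≈ 1970.
Year 2015: gap = -1.8 × (7.34 - 5.12) = -3.996%, loss ≈ 23141 × 3.996/100 ≈ 925.
Total lost output = 358 + 1887 + 1275 + 1970 + 925 = 6415 billion.

$6,415 billion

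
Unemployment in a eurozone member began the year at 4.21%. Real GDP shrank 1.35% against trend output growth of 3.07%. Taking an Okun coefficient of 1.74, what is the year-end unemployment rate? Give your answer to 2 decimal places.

Growth-rate Okun's law: g_Y = g_Y* - β × Δu, so Δu = (g_Y* - g_Y)/β.
Δu = (3.07 + 1.35)/1.74 = 4.42/1.74 = 2.54 percentage points.
Year-end unemployment = 4.21 + 2.54 = 6.75%.

6.75%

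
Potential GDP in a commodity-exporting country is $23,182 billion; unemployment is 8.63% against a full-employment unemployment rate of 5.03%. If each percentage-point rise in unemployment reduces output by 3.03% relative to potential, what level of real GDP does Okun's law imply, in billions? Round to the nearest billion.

Unemployment gap = 8.63 - 5.03 = 3.6 points, so the output gap is -3.03 × 3.6 = -10.908%.
Actual GDP = 23182 × (1 - 10.908/100) = 23182 × 0.89092 ≈ 20653 billion.

$20,653 billion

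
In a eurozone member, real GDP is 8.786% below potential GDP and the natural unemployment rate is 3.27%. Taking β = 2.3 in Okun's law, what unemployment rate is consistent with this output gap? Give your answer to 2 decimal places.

7.09%

From Okun's law, u - u* = -(output gap)/β = -(-8.786)/2.3 = 3.82 points.
So u = 3.27 + 3.82 = 7.09%.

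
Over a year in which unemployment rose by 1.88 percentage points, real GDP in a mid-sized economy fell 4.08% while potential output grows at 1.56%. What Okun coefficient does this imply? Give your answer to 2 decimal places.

β ≈ 3.00

Growth form: g_Y = g_Y* - β × Δu, so β = (g_Y* - g_Y)/Δu.
β = (1.56 + 4.08)/1.88 = 5.64/1.88 = 3.00.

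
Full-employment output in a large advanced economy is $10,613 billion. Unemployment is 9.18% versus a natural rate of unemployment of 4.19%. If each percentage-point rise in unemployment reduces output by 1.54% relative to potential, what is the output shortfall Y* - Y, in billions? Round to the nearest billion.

Output gap = -1.54 × (9.18 - 4.19) = -1.54 × 4.99 = -7.6846%.
Actual GDP ≈ 10613 × 0.923154 ≈ 9797 billion, so the shortfall is 10613 - 9797 = 816 billion.

$816 billion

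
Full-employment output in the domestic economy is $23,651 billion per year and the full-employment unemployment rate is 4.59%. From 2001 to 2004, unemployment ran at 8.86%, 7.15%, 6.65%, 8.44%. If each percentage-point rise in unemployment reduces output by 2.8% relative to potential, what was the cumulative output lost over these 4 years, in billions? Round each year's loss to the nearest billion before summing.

$8,437 billion

Year 2001: gap = -2.8 × (8.86 - 4.59) = -11.956%, loss ≈ 23651 × 11.956/100 ≈ 2828.
Year 2002: gap = -2.8 × (7.15 - 4.59) = -7.168%, loss ≈ 23651 × 7.168/100 ≈ 1695.
Year 2003: gap = -2.8 × (6.65 - 4.59) = -5.768%, loss ≈ 23651 × 5.768/100 ≈ 1364.
Year 2004: gap = -2.8 × (8.44 - 4.59) = -10.78%, loss ≈ 23651 × 10.78/100 ≈ 2550.
Total lost output = 2828 + 1695 + 1364 + 2550 = 8437 billion.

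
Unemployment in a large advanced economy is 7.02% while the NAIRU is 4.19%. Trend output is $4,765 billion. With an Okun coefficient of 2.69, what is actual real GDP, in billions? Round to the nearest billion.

$4,402 billion

Unemployment gap = 7.02 - 4.19 = 2.83 points, so the output gap is -2.69 × 2.83 = -7.6127%.
Actual GDP = 4765 × (1 - 7.6127/100) = 4765 × 0.923873 ≈ 4402 billion.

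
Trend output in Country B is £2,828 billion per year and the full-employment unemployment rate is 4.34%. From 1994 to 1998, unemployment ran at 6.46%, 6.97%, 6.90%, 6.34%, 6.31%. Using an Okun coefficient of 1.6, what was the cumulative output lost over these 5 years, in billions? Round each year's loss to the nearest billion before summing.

£510 billion

Year 1994: gap = -1.6 × (6.46 - 4.34) = -3.392%, loss ≈ 2828 × 3.392/100 ≈ 96.
Year 1995: gap = -1.6 × (6.97 - 4.34) = -4.208%, loss ≈ 2828 × 4.208/100 ≈ 119.
Year 1996: gap = -1.6 × (6.9 - 4.34) = -4.096%, loss ≈ 2828 × 4.096/100 ≈ 116.
Year 1997: gap = -1.6 × (6.34 - 4.34) = -3.2%, loss ≈ 2828 × 3.2/100 ≈ 90.
Year 1998: gap = -1.6 × (6.31 - 4.34) = -3.152%, loss ≈ 2828 × 3.152/100 ≈ 89.
Total lost output = 96 + 119 + 116 + 90 + 89 = 510 billion.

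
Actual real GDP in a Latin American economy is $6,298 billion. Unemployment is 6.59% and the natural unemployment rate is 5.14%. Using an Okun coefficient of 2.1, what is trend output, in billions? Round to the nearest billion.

Unemployment gap = 6.59 - 5.14 = 1.45 points, so output gap = -2.1 × 1.45 = -3.045%.
Since Y = Y* × (1 + gap/100), Y* = 6298/0.96955 ≈ 6496 billion.

$6,496 billion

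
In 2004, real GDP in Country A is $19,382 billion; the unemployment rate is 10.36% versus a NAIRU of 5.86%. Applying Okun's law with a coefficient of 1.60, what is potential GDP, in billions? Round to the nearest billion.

Unemployment gap = 10.36 - 5.86 = 4.5 points, so output gap = -1.6 × 4.5 = -7.2%.
Since Y = Y* × (1 + gap/100), Y* = 19382/0.928 ≈ 20886 billion.

$20,886 billion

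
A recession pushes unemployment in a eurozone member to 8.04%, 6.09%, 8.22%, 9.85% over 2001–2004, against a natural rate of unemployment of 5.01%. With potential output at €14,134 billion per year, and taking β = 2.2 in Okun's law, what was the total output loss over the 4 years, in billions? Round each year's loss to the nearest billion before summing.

Year 2001: gap = -2.2 × (8.04 - 5.01) = -6.666%, loss ≈ 14134 × 6.666/100 ≈ 942.
Year 2002: gap = -2.2 × (6.09 - 5.01) = -2.376%, loss ≈ 14134 × 2.376/100 ≈ 336.
Year 2003: gap = -2.2 × (8.22 - 5.01) = -7.062%, loss ≈ 14134 × 7.062/100 ≈ 998.
Year 2004: gap = -2.2 × (9.85 - 5.01) = -10.648%, loss ≈ 14134 × 10.648/100 ≈ 1505.
Total lost output = 942 + 336 + 998 + 1505 = 3781 billion.

€3,781 billion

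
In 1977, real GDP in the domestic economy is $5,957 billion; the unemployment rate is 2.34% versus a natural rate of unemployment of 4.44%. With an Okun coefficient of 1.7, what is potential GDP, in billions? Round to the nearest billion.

Unemployment gap = 2.34 - 4.44 = -2.1 points, so output gap = -1.7 × (-2.1) = 3.57%.
Since Y = Y* × (1 + gap/100), Y* = 5957/1.0357 ≈ 5752 billion.

$5,752 billion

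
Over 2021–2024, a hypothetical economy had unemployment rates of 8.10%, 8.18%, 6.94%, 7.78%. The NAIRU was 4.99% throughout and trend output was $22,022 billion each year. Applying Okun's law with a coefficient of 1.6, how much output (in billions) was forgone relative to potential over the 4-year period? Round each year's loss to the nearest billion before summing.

$3,890 billion

Year 2021: gap = -1.6 × (8.1 - 4.99) = -4.976%, loss ≈ 22022 × 4.976/100 ≈ 1096.
Year 2022: gap = -1.6 × (8.18 - 4.99) = -5.104%, loss ≈ 22022 × 5.104/100 ≈ 1124.
Year 2023: gap = -1.6 × (6.94 - 4.99) = -3.12%, loss ≈ 22022 × 3.12/100 ≈ 687.
Year 2024: gap = -1.6 × (7.78 - 4.99) = -4.464%, loss ≈ 22022 × 4.464/100 ≈ 983.
Total lost output = 1096 + 1124 + 687 + 983 = 3890 billion.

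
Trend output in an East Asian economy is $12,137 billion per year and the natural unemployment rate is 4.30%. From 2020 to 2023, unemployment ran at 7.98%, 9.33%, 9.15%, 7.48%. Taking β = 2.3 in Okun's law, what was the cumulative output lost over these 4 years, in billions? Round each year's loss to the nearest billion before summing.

Year 2020: gap = -2.3 × (7.98 - 4.3) = -8.464%, loss ≈ 12137 × 8.464/100 ≈ 1027.
Year 2021: gap = -2.3 × (9.33 - 4.3) = -11.569%, loss ≈ 12137 × 11.569/100 ≈ 1404.
Year 2022: gap = -2.3 × (9.15 - 4.3) = -11.155%, loss ≈ 12137 × 11.155/100 ≈ 1354.
Year 2023: gap = -2.3 × (7.48 - 4.3) = -7.314%, loss ≈ 12137 × 7.314/100 ≈ 888.
Total lost output = 1027 + 1404 + 1354 + 888 = 4673 billion.

$4,673 billion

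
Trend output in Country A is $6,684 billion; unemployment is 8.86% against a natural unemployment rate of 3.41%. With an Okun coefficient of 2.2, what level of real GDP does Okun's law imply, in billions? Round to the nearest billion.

Unemployment gap = 8.86 - 3.41 = 5.45 points, so the output gap is -2.2 × 5.45 = -11.99%.
Actual GDP = 6684 × (1 - 11.99/100) = 6684 × 0.8801 ≈ 5883 billion.

$5,883 billion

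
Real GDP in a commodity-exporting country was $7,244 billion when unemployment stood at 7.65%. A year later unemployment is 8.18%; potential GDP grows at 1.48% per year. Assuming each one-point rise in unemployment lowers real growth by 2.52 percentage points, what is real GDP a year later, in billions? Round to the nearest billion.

$7,254 billion

Δu = 8.18 - 7.65 = 0.53 points.
Okun's law (growth form): g_Y = g_Y* - β × Δu = 1.48 - 2.52 × (0.53) = 1.48 - 1.3356 = 0.1444%.
Real GDP in the next year = 7244 × (1 + 0.1444/100) = 7244 × 1.001444 ≈ 7254 billion.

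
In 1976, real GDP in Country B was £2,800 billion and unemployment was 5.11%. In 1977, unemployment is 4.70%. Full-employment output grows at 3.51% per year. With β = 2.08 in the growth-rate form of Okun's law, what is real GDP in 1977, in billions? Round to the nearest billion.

£2,922 billion

Δu = 4.7 - 5.11 = -0.41 points.
Okun's law (growth form): g_Y = g_Y* - β × Δu = 3.51 - 2.08 × (-0.41) = 3.51 + 0.8528 = 4.3628%.
Real GDP in the next year = 2800 × (1 + 4.3628/100) = 2800 × 1.043628 ≈ 2922 billion.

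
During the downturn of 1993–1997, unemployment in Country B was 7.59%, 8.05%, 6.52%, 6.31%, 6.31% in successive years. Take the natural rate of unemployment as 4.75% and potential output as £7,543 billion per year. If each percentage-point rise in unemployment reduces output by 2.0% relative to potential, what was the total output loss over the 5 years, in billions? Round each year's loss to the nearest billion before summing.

£1,663 billion

Year 1993: gap = -2.0 × (7.59 - 4.75) = -5.68%, loss ≈ 7543 × 5.68/100 ≈ 428.
Year 1994: gap = -2.0 × (8.05 - 4.75) = -6.6%, loss ≈ 7543 × 6.6/100 ≈ 498.
Year 1995: gap = -2.0 × (6.52 - 4.75) = -3.54%, loss ≈ 7543 × 3.54/100 ≈ 267.
Year 1996: gap = -2.0 × (6.31 - 4.75) = -3.12%, loss ≈ 7543 × 3.12/100 ≈ 235.
Year 1997: gap = -2.0 × (6.31 - 4.75) = -3.12%, loss ≈ 7543 × 3.12/100 ≈ 235.
Total lost output = 428 + 498 + 267 + 235 + 235 = 1663 billion.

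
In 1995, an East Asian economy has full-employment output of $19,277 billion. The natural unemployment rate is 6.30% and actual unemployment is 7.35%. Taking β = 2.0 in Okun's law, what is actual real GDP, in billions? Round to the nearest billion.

Unemployment gap = 7.35 - 6.3 = 1.05 points, so the output gap is -2 × 1.05 = -2.1%.
Actual GDP = 19277 × (1 - 2.1/100) = 19277 × 0.979 ≈ 18872 billion.

$18,872 billion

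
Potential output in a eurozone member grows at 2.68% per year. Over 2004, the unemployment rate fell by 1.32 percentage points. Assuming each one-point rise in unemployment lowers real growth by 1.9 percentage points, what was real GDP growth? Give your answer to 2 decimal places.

Growth-rate Okun's law: g_Y = g_Y* - β × Δu.
g_Y = 2.68 - 1.9 × (-1.32) = 2.68 + 2.508 = 5.188%, i.e. 5.19% to 2 d.p.

5.19%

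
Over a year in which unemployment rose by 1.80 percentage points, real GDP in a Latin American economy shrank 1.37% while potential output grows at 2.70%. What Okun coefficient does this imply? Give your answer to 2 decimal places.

Growth form: g_Y = g_Y* - β × Δu, so β = (g_Y* - g_Y)/Δu.
β = (2.7 + 1.37)/1.80 = 4.07/1.80 = 2.26.

β ≈ 2.26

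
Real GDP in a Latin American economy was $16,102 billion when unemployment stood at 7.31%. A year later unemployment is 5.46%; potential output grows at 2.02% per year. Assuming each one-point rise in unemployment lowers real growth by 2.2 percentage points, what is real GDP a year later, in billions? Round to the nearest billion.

Δu = 5.46 - 7.31 = -1.85 points.
Okun's law (growth form): g_Y = g_Y* - β × Δu = 2.02 - 2.2 × (-1.85) = 2.02 + 4.07 = 6.09%.
Real GDP in the next year = 16102 × (1 + 6.09/100) = 16102 × 1.0609 ≈ 17083 billion.

$17,083 billion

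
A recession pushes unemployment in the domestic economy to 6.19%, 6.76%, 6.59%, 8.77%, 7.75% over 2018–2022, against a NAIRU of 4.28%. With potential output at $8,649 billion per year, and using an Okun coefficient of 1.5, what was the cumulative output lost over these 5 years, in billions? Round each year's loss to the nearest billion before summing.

$1,903 billion

Year 2018: gap = -1.5 × (6.19 - 4.28) = -2.865%, loss ≈ 8649 × 2.865/100 ≈ 248.
Year 2019: gap = -1.5 × (6.76 - 4.28) = -3.72%, loss ≈ 8649 × 3.72/100 ≈ 322.
Year 2020: gap = -1.5 × (6.59 - 4.28) = -3.465%, loss ≈ 8649 × 3.465/100 ≈ 300.
Year 2021: gap = -1.5 × (8.77 - 4.28) = -6.735%, loss ≈ 8649 × 6.735/100 ≈ 583.
Year 2022: gap = -1.5 × (7.75 - 4.28) = -5.205%, loss ≈ 8649 × 5.205/100 ≈ 450.
Total lost output = 248 + 322 + 300 + 583 + 450 = 1903 billion.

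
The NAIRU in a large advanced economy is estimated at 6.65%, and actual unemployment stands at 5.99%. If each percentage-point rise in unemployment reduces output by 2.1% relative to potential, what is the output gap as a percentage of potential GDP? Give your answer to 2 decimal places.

The unemployment gap is 5.99 - 6.65 = -0.66 percentage points.
Okun's law gives an output gap of -2.1 × (-0.66) = 1.386%, i.e. 1.39% above potential.

1.39%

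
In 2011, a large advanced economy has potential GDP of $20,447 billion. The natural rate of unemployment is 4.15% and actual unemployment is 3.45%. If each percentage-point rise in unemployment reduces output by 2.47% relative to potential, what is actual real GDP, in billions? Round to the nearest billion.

Unemployment gap = 3.45 - 4.15 = -0.7 points, so the output gap is -2.47 × (-0.7) = 1.729%.
Actual GDP = 20447 × (1 + 1.729/100) = 20447 × 1.01729 ≈ 20801 billion.

$20,801 billion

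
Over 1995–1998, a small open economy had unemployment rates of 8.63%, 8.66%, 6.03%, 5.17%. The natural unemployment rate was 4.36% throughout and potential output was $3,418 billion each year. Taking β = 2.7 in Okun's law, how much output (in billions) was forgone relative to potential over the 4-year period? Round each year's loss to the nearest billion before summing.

$1,020 billion

Year 1995: gap = -2.7 × (8.63 - 4.36) = -11.529%, loss ≈ 3418 × 11.529/100 ≈ 394.
Year 1996: gap = -2.7 × (8.66 - 4.36) = -11.61%, loss ≈ 3418 × 11.61/100 ≈ 397.
Year 1997: gap = -2.7 × (6.03 - 4.36) = -4.509%, loss ≈ 3418 × 4.509/100 ≈ 154.
Year 1998: gap = -2.7 × (5.17 - 4.36) = -2.187%, loss ≈ 3418 × 2.187/100 ≈ 75.
Total lost output = 394 + 397 + 154 + 75 = 1020 billion.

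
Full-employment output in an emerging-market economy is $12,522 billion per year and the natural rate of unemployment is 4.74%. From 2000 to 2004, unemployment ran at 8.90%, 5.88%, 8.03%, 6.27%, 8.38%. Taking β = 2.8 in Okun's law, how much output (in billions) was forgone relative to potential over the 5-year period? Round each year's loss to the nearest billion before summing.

Year 2000: gap = -2.8 × (8.9 - 4.74) = -11.648%, loss ≈ 12522 × 11.648/100 ≈ 1459.
Year 2001: gap = -2.8 × (5.88 - 4.74) = -3.192%, loss ≈ 12522 × 3.192/100 ≈ 400.
Year 2002: gap = -2.8 × (8.03 - 4.74) = -9.212%, loss ≈ 12522 × 9.212/100 ≈ 1154.
Year 2003: gap = -2.8 × (6.27 - 4.74) = -4.284%, loss ≈ 12522 × 4.284/100 ≈ 536.
Year 2004: gap = -2.8 × (8.38 - 4.74) = -10.192%, loss ≈ 12522 × 10.192/100 ≈ 1276.
Total lost output = 1459 + 400 + 1154 + 536 + 1276 = 4825 billion.

$4,825 billion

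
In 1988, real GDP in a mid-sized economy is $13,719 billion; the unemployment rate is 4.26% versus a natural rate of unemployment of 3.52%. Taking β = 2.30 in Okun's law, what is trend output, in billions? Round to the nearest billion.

$13,957 billion

Unemployment gap = 4.26 - 3.52 = 0.74 points, so output gap = -2.3 × 0.74 = -1.702%.
Since Y = Y* × (1 + gap/100), Y* = 13719/0.98298 ≈ 13957 billion.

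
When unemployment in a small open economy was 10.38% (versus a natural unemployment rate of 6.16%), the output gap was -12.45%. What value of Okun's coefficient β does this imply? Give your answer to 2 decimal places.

β ≈ 2.95

Okun's law: output gap = -β × (u - u*).
-12.45 = -β × (10.38 - 6.16) = -β × 4.22, so β = 12.45/4.22 = 2.95.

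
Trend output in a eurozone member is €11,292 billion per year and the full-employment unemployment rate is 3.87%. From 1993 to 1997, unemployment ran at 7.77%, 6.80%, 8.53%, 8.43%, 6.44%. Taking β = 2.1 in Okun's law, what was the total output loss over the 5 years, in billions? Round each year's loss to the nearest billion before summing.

€4,415 billion

Year 1993: gap = -2.1 × (7.77 - 3.87) = -8.19%, loss ≈ 11292 × 8.19/100 ≈ 925.
Year 1994: gap = -2.1 × (6.8 - 3.87) = -6.153%, loss ≈ 11292 × 6.153/100 ≈ 695.
Year 1995: gap = -2.1 × (8.53 - 3.87) = -9.786%, loss ≈ 11292 × 9.786/100 ≈ 1105.
Year 1996: gap = -2.1 × (8.43 - 3.87) = -9.576%, loss ≈ 11292 × 9.576/100 ≈ 1081.
Year 1997: gap = -2.1 × (6.44 - 3.87) = -5.397%, loss ≈ 11292 × 5.397/100 ≈ 609.
Total lost output = 925 + 695 + 1105 + 1081 + 609 = 4415 billion.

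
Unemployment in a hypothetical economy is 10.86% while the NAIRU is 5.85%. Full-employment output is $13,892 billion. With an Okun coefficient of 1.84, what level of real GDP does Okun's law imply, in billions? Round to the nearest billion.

Unemployment gap = 10.86 - 5.85 = 5.01 points, so the output gap is -1.84 × 5.01 = -9.2184%.
Actual GDP = 13892 × (1 - 9.2184/100) = 13892 × 0.907816 ≈ 12611 billion.

$12,611 billion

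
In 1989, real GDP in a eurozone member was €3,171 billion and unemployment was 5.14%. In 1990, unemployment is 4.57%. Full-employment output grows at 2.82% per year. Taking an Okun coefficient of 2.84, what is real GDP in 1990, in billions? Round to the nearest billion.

Δu = 4.57 - 5.14 = -0.57 points.
Okun's law (growth form): g_Y = g_Y* - β × Δu = 2.82 - 2.84 × (-0.57) = 2.82 + 1.6188 = 4.4388%.
Real GDP in the next year = 3171 × (1 + 4.4388/100) = 3171 × 1.044388 ≈ 3312 billion.

€3,312 billion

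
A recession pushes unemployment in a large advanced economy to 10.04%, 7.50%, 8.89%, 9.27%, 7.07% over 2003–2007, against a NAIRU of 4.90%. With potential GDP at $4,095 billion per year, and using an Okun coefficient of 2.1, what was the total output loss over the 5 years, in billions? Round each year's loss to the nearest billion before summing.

$1,572 billion

Year 2003: gap = -2.1 × (10.04 - 4.9) = -10.794%, loss ≈ 4095 × 10.794/100 ≈ 442.
Year 2004: gap = -2.1 × (7.5 - 4.9) = -5.46%, loss ≈ 4095 × 5.46/100 ≈ 224.
Year 2005: gap = -2.1 × (8.89 - 4.9) = -8.379%, loss ≈ 4095 × 8.379/100 ≈ 343.
Year 2006: gap = -2.1 × (9.27 - 4.9) = -9.177%, loss ≈ 4095 × 9.177/100 ≈ 376.
Year 2007: gap = -2.1 × (7.07 - 4.9) = -4.557%, loss ≈ 4095 × 4.557/100 ≈ 187.
Total lost output = 442 + 224 + 343 + 376 + 187 = 1572 billion.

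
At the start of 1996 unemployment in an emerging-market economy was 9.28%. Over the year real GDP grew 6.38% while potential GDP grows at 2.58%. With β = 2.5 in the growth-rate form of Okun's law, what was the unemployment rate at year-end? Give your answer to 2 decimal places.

7.76%

Growth-rate Okun's law: g_Y = g_Y* - β × Δu, so Δu = (g_Y* - g_Y)/β.
Δu = (2.58 - 6.38)/2.5 = -3.8/2.5 = -1.52 percentage points.
Year-end unemployment = 9.28 - 1.52 = 7.76%.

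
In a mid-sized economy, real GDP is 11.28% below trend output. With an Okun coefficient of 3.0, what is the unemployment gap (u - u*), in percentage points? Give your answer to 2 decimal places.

3.76 percentage points

Okun's law: output gap = -β × (u - u*), so u - u* = -(output gap)/β.
u - u* = -(-11.28)/3.0 = 3.76 percentage points.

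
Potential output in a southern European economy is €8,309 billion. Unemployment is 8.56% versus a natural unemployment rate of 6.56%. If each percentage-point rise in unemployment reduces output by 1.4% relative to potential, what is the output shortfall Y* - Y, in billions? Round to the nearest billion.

Output gap = -1.4 × (8.56 - 6.56) = -1.4 × 2 = -2.8%.
Actual GDP ≈ 8309 × 0.972 ≈ 8076 billion, so the shortfall is 8309 - 8076 = 233 billion.

€233 billion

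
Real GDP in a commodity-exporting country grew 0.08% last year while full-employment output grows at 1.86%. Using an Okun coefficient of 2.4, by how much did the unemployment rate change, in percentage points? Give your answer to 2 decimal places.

Growth-rate Okun's law: g_Y = g_Y* - β × Δu, so Δu = (g_Y* - g_Y)/β.
Δu = (1.86 - 0.08)/2.4 = 1.78/2.4 = 0.74 percentage points.

0.74 percentage points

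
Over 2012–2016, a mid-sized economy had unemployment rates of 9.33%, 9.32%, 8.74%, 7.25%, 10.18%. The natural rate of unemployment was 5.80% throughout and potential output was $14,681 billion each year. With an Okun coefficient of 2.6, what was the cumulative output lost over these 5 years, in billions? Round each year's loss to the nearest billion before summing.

$6,038 billion

Year 2012: gap = -2.6 × (9.33 - 5.8) = -9.178%, loss ≈ 14681 × 9.178/100 ≈ 1347.
Year 2013: gap = -2.6 × (9.32 - 5.8) = -9.152%, loss ≈ 14681 × 9.152/100 ≈ 1344.
Year 2014: gap = -2.6 × (8.74 - 5.8) = -7.644%, loss ≈ 14681 × 7.644/100 ≈ 1122.
Year 2015: gap = -2.6 × (7.25 - 5.8) = -3.77%, loss ≈ 14681 × 3.77/100 ≈ 553.
Year 2016: gap = -2.6 × (10.18 - 5.8) = -11.388%, loss ≈ 14681 × 11.388/100 ≈ 1672.
Total lost output = 1347 + 1344 + 1122 + 553 + 1672 = 6038 billion.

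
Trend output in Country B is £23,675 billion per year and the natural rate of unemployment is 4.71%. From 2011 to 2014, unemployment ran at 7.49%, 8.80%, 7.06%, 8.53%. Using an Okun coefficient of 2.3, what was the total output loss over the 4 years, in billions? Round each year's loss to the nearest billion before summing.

Year 2011: gap = -2.3 × (7.49 - 4.71) = -6.394%, loss ≈ 23675 × 6.394/100 ≈ 1514.
Year 2012: gap = -2.3 × (8.8 - 4.71) = -9.407%, loss ≈ 23675 × 9.407/100 ≈ 2227.
Year 2013: gap = -2.3 × (7.06 - 4.71) = -5.405%, loss ≈ 23675 × 5.405/100 ≈ 1280.
Year 2014: gap = -2.3 × (8.53 - 4.71) = -8.786%, loss ≈ 23675 × 8.786/100 ≈ 2080.
Total lost output = 1514 + 2227 + 1280 + 2080 = 7101 billion.

£7,101 billion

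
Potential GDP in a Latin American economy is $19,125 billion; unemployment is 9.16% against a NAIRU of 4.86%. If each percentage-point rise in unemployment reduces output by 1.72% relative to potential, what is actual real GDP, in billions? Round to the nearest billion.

$17,711 billion

Unemployment gap = 9.16 - 4.86 = 4.3 points, so the output gap is -1.72 × 4.3 = -7.396%.
Actual GDP = 19125 × (1 - 7.396/100) = 19125 × 0.92604 ≈ 17711 billion.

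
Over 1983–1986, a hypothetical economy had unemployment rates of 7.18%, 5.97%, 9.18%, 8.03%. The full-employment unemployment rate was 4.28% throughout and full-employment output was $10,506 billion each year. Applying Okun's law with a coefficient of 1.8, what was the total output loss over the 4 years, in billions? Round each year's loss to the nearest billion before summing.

Year 1983: gap = -1.8 × (7.18 - 4.28) = -5.22%, loss ≈ 10506 × 5.22/100 ≈ 548.
Year 1984: gap = -1.8 × (5.97 - 4.28) = -3.042%, loss ≈ 10506 × 3.042/100 ≈ 320.
Year 1985: gap = -1.8 × (9.18 - 4.28) = -8.82%, loss ≈ 10506 × 8.82/100 ≈ 927.
Year 1986: gap = -1.8 × (8.03 - 4.28) = -6.75%, loss ≈ 10506 × 6.75/100 ≈ 709.
Total lost output = 548 + 320 + 927 + 709 = 2504 billion.

$2,504 billion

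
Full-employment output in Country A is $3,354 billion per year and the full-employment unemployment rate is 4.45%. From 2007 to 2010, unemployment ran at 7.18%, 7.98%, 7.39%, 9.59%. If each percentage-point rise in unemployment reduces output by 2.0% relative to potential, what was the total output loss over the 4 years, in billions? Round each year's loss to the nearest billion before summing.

Year 2007: gap = -2.0 × (7.18 - 4.45) = -5.46%, loss ≈ 3354 × 5.46/100 ≈ 183.
Year 2008: gap = -2.0 × (7.98 - 4.45) = -7.06%, loss ≈ 3354 × 7.06/100 ≈ 237.
Year 2009: gap = -2.0 × (7.39 - 4.45) = -5.88%, loss ≈ 3354 × 5.88/100 ≈ 197.
Year 2010: gap = -2.0 × (9.59 - 4.45) = -10.28%, loss ≈ 3354 × 10.28/100 ≈ 345.
Total lost output = 183 + 237 + 197 + 345 = 962 billion.

$962 billion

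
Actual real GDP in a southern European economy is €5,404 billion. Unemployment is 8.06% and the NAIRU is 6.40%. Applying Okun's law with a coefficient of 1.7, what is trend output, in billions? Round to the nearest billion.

€5,561 billion

Unemployment gap = 8.06 - 6.4 = 1.66 points, so output gap = -1.7 × 1.66 = -2.822%.
Since Y = Y* × (1 + gap/100), Y* = 5404/0.97178 ≈ 5561 billion.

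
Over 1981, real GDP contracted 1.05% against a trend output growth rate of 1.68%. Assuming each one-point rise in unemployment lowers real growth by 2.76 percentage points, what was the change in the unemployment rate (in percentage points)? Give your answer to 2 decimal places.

0.99 percentage points

Growth-rate Okun's law: g_Y = g_Y* - β × Δu, so Δu = (g_Y* - g_Y)/β.
Δu = (1.68 + 1.05)/2.76 = 2.73/2.76 = 0.99 percentage points.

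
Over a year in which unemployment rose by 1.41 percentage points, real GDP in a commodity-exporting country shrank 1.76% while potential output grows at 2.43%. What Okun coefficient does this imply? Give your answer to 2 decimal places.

Growth form: g_Y = g_Y* - β × Δu, so β = (g_Y* - g_Y)/Δu.
β = (2.43 + 1.76)/1.41 = 4.19/1.41 = 2.97.

β ≈ 2.97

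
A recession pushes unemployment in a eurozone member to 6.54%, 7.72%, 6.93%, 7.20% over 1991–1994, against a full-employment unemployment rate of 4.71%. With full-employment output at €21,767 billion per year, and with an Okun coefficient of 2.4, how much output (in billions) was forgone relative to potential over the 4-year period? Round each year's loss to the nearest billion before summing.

Year 1991: gap = -2.4 × (6.54 - 4.71) = -4.392%, loss ≈ 21767 × 4.392/100 ≈ 956.
Year 1992: gap = -2.4 × (7.72 - 4.71) = -7.224%, loss ≈ 21767 × 7.224/100 ≈ 1572.
Year 1993: gap = -2.4 × (6.93 - 4.71) = -5.328%, loss ≈ 21767 × 5.328/100 ≈ 1160.
Year 1994: gap = -2.4 × (7.2 - 4.71) = -5.976%, loss ≈ 21767 × 5.976/100 ≈ 1301.
Total lost output = 956 + 1572 + 1160 + 1301 = 4989 billion.

€4,989 billion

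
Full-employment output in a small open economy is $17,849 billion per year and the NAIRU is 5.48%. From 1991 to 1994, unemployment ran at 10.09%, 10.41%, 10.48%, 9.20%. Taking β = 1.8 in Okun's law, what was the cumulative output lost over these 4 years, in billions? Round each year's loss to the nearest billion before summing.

$5,866 billion

Year 1991: gap = -1.8 × (10.09 - 5.48) = -8.298%, loss ≈ 17849 × 8.298/100 ≈ 1481.
Year 1992: gap = -1.8 × (10.41 - 5.48) = -8.874%, loss ≈ 17849 × 8.874/100 ≈ 1584.
Year 1993: gap = -1.8 × (10.48 - 5.48) = -9%, loss ≈ 17849 × 9/100 ≈ 1606.
Year 1994: gap = -1.8 × (9.2 - 5.48) = -6.696%, loss ≈ 17849 × 6.696/100 ≈ 1195.
Total lost output = 1481 + 1584 + 1606 + 1195 = 5866 billion.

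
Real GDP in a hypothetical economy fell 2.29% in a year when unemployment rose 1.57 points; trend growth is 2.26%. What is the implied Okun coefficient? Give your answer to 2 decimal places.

Growth form: g_Y = g_Y* - β × Δu, so β = (g_Y* - g_Y)/Δu.
β = (2.26 + 2.29)/1.57 = 4.55/1.57 = 2.90.

β ≈ 2.90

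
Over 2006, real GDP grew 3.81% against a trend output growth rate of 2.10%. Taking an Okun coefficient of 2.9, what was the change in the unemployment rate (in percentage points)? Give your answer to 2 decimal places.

Growth-rate Okun's law: g_Y = g_Y* - β × Δu, so Δu = (g_Y* - g_Y)/β.
Δu = (2.1 - 3.81)/2.9 = -1.71/2.9 = -0.59 percentage points.

-0.59 percentage points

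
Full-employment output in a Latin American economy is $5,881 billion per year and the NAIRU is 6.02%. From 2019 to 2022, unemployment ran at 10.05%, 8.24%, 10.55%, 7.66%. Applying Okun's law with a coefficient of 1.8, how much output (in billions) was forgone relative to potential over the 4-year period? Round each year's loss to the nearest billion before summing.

Year 2019: gap = -1.8 × (10.05 - 6.02) = -7.254%, loss ≈ 5881 × 7.254/100 ≈ 427.
Year 2020: gap = -1.8 × (8.24 - 6.02) = -3.996%, loss ≈ 5881 × 3.996/100 ≈ 235.
Year 2021: gap = -1.8 × (10.55 - 6.02) = -8.154%, loss ≈ 5881 × 8.154/100 ≈ 480.
Year 2022: gap = -1.8 × (7.66 - 6.02) = -2.952%, loss ≈ 5881 × 2.952/100 ≈ 174.
Total lost output = 427 + 235 + 480 + 174 = 1316 billion.

$1,316 billion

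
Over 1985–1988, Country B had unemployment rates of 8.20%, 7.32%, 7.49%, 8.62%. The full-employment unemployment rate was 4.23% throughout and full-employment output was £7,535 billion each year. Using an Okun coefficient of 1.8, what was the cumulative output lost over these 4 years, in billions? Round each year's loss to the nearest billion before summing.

Year 1985: gap = -1.8 × (8.2 - 4.23) = -7.146%, loss ≈ 7535 × 7.146/100 ≈ 538.
Year 1986: gap = -1.8 × (7.32 - 4.23) = -5.562%, loss ≈ 7535 × 5.562/100 ≈ 419.
Year 1987: gap = -1.8 × (7.49 - 4.23) = -5.868%, loss ≈ 7535 × 5.868/100 ≈ 442.
Year 1988: gap = -1.8 × (8.62 - 4.23) = -7.902%, loss ≈ 7535 × 7.902/100 ≈ 595.
Total lost output = 538 + 419 + 442 + 595 = 1994 billion.

£1,994 billion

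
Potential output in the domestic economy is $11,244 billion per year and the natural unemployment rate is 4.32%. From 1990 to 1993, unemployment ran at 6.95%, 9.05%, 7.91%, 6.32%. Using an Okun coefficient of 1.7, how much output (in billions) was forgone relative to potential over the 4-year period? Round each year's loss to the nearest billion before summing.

$2,475 billion

Year 1990: gap = -1.7 × (6.95 - 4.32) = -4.471%, loss ≈ 11244 × 4.471/100 ≈ 503.
Year 1991: gap = -1.7 × (9.05 - 4.32) = -8.041%, loss ≈ 11244 × 8.041/100 ≈ 904.
Year 1992: gap = -1.7 × (7.91 - 4.32) = -6.103%, loss ≈ 11244 × 6.103/100 ≈ 686.
Year 1993: gap = -1.7 × (6.32 - 4.32) = -3.4%, loss ≈ 11244 × 3.4/100 ≈ 382.
Total lost output = 503 + 904 + 686 + 382 = 2475 billion.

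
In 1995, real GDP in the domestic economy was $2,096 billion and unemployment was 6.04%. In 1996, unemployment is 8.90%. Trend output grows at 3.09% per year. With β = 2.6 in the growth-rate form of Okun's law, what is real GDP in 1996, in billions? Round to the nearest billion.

Δu = 8.9 - 6.04 = 2.86 points.
Okun's law (growth form): g_Y = g_Y* - β × Δu = 3.09 - 2.6 × (2.86) = 3.09 - 7.436 = -4.346%.
Real GDP in the next year = 2096 × (1 - 4.346/100) = 2096 × 0.95654 ≈ 2005 billion.

$2,005 billion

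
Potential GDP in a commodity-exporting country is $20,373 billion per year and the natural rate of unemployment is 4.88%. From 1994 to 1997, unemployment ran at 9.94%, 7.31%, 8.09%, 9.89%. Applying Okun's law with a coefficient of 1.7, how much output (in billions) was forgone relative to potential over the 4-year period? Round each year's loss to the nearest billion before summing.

$5,441 billion

Year 1994: gap = -1.7 × (9.94 - 4.88) = -8.602%, loss ≈ 20373 × 8.602/100 ≈ 1752.
Year 1995: gap = -1.7 × (7.31 - 4.88) = -4.131%, loss ≈ 20373 × 4.131/100 ≈ 842.
Year 1996: gap = -1.7 × (8.09 - 4.88) = -5.457%, loss ≈ 20373 × 5.457/100 ≈ 1112.
Year 1997: gap = -1.7 × (9.89 - 4.88) = -8.517%, loss ≈ 20373 × 8.517/100 ≈ 1735.
Total lost output = 1752 + 842 + 1112 + 1735 = 5441 billion.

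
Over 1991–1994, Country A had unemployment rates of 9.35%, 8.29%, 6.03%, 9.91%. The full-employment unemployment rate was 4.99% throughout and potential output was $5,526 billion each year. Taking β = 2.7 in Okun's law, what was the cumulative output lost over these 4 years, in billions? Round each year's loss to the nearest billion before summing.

$2,032 billion

Year 1991: gap = -2.7 × (9.35 - 4.99) = -11.772%, loss ≈ 5526 × 11.772/100 ≈ 651.
Year 1992: gap = -2.7 × (8.29 - 4.99) = -8.91%, loss ≈ 5526 × 8.91/100 ≈ 492.
Year 1993: gap = -2.7 × (6.03 - 4.99) = -2.808%, loss ≈ 5526 × 2.808/100 ≈ 155.
Year 1994: gap = -2.7 × (9.91 - 4.99) = -13.284%, loss ≈ 5526 × 13.284/100 ≈ 734.
Total lost output = 651 + 492 + 155 + 734 = 2032 billion.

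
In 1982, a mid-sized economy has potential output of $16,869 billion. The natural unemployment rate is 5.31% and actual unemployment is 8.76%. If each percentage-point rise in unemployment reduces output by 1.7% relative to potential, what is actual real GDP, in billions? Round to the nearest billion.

$15,880 billion

Unemployment gap = 8.76 - 5.31 = 3.45 points, so the output gap is -1.7 × 3.45 = -5.865%.
Actual GDP = 16869 × (1 - 5.865/100) = 16869 × 0.94135 ≈ 15880 billion.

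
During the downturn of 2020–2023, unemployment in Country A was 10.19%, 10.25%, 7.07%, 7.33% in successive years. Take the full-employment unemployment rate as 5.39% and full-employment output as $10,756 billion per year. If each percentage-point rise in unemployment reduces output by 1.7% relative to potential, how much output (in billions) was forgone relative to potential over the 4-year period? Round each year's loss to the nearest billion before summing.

$2,429 billion

Year 2020: gap = -1.7 × (10.19 - 5.39) = -8.16%, loss ≈ 10756 × 8.16/100 ≈ 878.
Year 2021: gap = -1.7 × (10.25 - 5.39) = -8.262%, loss ≈ 10756 × 8.262/100 ≈ 889.
Year 2022: gap = -1.7 × (7.07 - 5.39) = -2.856%, loss ≈ 10756 × 2.856/100 ≈ 307.
Year 2023: gap = -1.7 × (7.33 - 5.39) = -3.298%, loss ≈ 10756 × 3.298/100 ≈ 355.
Total lost output = 878 + 889 + 307 + 355 = 2429 billion.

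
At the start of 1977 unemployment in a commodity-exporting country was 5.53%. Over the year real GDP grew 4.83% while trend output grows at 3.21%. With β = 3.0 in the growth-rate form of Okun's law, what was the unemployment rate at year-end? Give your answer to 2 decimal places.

4.99%

Growth-rate Okun's law: g_Y = g_Y* - β × Δu, so Δu = (g_Y* - g_Y)/β.
Δu = (3.21 - 4.83)/3.0 = -1.62/3.0 = -0.54 percentage points.
Year-end unemployment = 5.53 - 0.54 = 4.99%.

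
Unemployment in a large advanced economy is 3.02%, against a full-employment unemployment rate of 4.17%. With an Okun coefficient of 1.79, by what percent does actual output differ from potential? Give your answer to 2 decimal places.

The unemployment gap is 3.02 - 4.17 = -1.15 percentage points.
Okun's law gives an output gap of -1.79 × (-1.15) = 2.0585%, i.e. 2.06% above potential.

2.06%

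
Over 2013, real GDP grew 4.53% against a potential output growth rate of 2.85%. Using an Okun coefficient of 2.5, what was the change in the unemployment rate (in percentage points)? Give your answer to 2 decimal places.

-0.67 percentage points

Growth-rate Okun's law: g_Y = g_Y* - β × Δu, so Δu = (g_Y* - g_Y)/β.
Δu = (2.85 - 4.53)/2.5 = -1.68/2.5 = -0.67 percentage points.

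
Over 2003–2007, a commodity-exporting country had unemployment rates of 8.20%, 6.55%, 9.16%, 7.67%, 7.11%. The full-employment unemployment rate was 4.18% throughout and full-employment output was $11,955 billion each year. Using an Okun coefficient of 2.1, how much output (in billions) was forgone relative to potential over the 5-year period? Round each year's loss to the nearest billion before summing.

Year 2003: gap = -2.1 × (8.2 - 4.18) = -8.442%, loss ≈ 11955 × 8.442/100 ≈ 1009.
Year 2004: gap = -2.1 × (6.55 - 4.18) = -4.977%, loss ≈ 11955 × 4.977/100 ≈ 595.
Year 2005: gap = -2.1 × (9.16 - 4.18) = -10.458%, loss ≈ 11955 × 10.458/100 ≈ 1250.
Year 2006: gap = -2.1 × (7.67 - 4.18) = -7.329%, loss ≈ 11955 × 7.329/100 ≈ 876.
Year 2007: gap = -2.1 × (7.11 - 4.18) = -6.153%, loss ≈ 11955 × 6.153/100 ≈ 736.
Total lost output = 1009 + 595 + 1250 + 876 + 736 = 4466 billion.

$4,466 billion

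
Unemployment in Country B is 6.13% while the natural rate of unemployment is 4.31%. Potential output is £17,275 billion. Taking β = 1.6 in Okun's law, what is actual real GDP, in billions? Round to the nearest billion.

£16,772 billion

Unemployment gap = 6.13 - 4.31 = 1.82 points, so the output gap is -1.6 × 1.82 = -2.912%.
Actual GDP = 17275 × (1 - 2.912/100) = 17275 × 0.97088 ≈ 16772 billion.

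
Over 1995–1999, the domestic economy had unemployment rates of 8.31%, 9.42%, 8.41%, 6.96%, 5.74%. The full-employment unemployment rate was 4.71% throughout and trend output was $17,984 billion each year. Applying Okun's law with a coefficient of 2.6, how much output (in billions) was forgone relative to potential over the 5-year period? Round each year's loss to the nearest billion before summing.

Year 1995: gap = -2.6 × (8.31 - 4.71) = -9.36%, loss ≈ 17984 × 9.36/100 ≈ 1683.
Year 1996: gap = -2.6 × (9.42 - 4.71) = -12.246%, loss ≈ 17984 × 12.246/100 ≈ 2202.
Year 1997: gap = -2.6 × (8.41 - 4.71) = -9.62%, loss ≈ 17984 × 9.62/100 ≈ 1730.
Year 1998: gap = -2.6 × (6.96 - 4.71) = -5.85%, loss ≈ 17984 × 5.85/100 ≈ 1052.
Year 1999: gap = -2.6 × (5.74 - 4.71) = -2.678%, loss ≈ 17984 × 2.678/100 ≈ 482.
Total lost output = 1683 + 2202 + 1730 + 1052 + 482 = 7149 billion.

$7,149 billion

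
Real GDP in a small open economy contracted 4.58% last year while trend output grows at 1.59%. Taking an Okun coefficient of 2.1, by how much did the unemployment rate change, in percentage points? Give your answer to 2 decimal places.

Growth-rate Okun's law: g_Y = g_Y* - β × Δu, so Δu = (g_Y* - g_Y)/β.
Δu = (1.59 + 4.58)/2.1 = 6.17/2.1 = 2.94 percentage points.

2.94 percentage points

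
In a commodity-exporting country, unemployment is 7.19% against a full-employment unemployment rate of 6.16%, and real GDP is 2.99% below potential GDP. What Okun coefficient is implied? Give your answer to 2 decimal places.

Okun's law: output gap = -β × (u - u*).
-2.99 = -β × (7.19 - 6.16) = -β × 1.03, so β = 2.99/1.03 = 2.90.

β ≈ 2.90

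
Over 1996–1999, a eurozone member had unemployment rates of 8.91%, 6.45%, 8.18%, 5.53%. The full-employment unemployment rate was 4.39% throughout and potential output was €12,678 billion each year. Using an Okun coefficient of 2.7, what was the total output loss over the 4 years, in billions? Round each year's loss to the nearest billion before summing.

Year 1996: gap = -2.7 × (8.91 - 4.39) = -12.204%, loss ≈ 12678 × 12.204/100 ≈ 1547.
Year 1997: gap = -2.7 × (6.45 - 4.39) = -5.562%, loss ≈ 12678 × 5.562/100 ≈ 705.
Year 1998: gap = -2.7 × (8.18 - 4.39) = -10.233%, loss ≈ 12678 × 10.233/100 ≈ 1297.
Year 1999: gap = -2.7 × (5.53 - 4.39) = -3.078%, loss ≈ 12678 × 3.078/100 ≈ 390.
Total lost output = 1547 + 705 + 1297 + 390 = 3939 billion.

€3,939 billion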